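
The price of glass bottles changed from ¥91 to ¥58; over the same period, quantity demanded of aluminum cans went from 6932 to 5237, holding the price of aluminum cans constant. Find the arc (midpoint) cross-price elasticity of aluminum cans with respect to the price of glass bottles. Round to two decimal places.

ΔQ_A = 5237 − 6932 = -1695; ΔP_B = 58 − 91 = -33.
Midpoints: Q̄_A = 6084.5, P̄_B = 74.50.
ε = (ΔQ_A/Q̄_A)/(ΔP_B/P̄_B) = (-1695/6084.5)/(-33/74.50) ≈ 0.63.

0.63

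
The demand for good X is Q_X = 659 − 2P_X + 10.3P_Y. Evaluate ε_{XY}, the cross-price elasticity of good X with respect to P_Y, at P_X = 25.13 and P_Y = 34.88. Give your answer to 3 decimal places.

0.371

At P_X = 25.13 and P_Y = 34.88: Q_X = 968.004.
∂Q_X/∂P_Y = 10.3.
ε = (∂Q_X/∂P_Y)(P_Y/Q_X) = 10.3 × (34.88/968.004) ≈ 0.371.
Since ε > 0, good X and good Y are substitutes.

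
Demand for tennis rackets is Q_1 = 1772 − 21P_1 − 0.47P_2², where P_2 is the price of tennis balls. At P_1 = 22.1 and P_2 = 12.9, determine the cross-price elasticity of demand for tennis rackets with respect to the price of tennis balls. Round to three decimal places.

At P_1 = 22.1 and P_2 = 12.9: Q_1 = 1229.687.
∂Q_1/∂P_2 = -0.94P_2 = -0.94(12.9) = -12.1260.
ε = (∂Q_1/∂P_2)(P_2/Q_1) = -12.1260 × (12.9/1229.687) ≈ -0.127.

-0.127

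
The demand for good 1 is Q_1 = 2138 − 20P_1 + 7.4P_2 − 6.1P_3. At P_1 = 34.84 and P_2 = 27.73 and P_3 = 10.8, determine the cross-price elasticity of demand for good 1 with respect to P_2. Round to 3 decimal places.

At P_1 = 34.84 and P_2 = 27.73 and P_3 = 10.8: Q_1 = 1580.522.
∂Q_1/∂P_2 = 7.4.
ε = (∂Q_1/∂P_2)(P_2/Q_1) = 7.4 × (27.73/1580.522) ≈ 0.130.

0.130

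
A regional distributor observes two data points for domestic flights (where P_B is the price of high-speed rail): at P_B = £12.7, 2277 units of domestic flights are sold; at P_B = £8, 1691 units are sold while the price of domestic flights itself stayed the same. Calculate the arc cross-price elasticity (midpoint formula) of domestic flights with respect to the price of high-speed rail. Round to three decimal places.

0.650

ΔQ_A = 1691 − 2277 = -586; ΔP_B = 8 − 12.7 = -4.7.
Midpoints: Q̄_A = 1984.0, P̄_B = 10.35.
ε = (ΔQ_A/Q̄_A)/(ΔP_B/P̄_B) = (-586/1984.0)/(-4.7/10.35) ≈ 0.650.
ε > 0: domestic flights and high-speed rail are substitutes.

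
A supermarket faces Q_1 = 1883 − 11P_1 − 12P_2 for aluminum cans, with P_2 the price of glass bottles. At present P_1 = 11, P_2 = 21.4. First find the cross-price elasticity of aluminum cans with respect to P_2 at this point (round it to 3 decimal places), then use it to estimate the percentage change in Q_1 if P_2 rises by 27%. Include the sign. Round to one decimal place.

-4.6%

At P_1 = 11, P_2 = 21.4: Q_1 = 1505.2.
∂Q_1/∂P_2 = -12.
ε = (∂Q_1/∂P_2)(P_2/Q_1) = -12.0000 × 21.4/1505.2 ≈ -0.171.
%ΔQ_1 ≈ ε × %ΔP_2 = -0.171 × (27%) = -4.6%.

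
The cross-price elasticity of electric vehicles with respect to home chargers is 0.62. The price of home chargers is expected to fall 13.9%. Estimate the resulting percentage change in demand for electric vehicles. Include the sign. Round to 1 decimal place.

-8.6%

%ΔQ ≈ ε × %ΔP of home chargers = 0.62 × (-13.9%) = -8.6%.
Demand for electric vehicles falls by about 8.6%.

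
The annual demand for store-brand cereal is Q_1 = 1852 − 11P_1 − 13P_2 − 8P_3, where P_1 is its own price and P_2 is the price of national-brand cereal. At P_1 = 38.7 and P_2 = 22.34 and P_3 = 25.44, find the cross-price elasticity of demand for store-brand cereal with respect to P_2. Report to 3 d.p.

At P_1 = 38.7 and P_2 = 22.34 and P_3 = 25.44: Q_1 = 932.36.
∂Q_1/∂P_2 = -13.
ε = (∂Q_1/∂P_2)(P_2/Q_1) = -13 × (22.34/932.36) ≈ -0.311.
Since ε < 0, store-brand cereal and national-brand cereal are complements.

-0.311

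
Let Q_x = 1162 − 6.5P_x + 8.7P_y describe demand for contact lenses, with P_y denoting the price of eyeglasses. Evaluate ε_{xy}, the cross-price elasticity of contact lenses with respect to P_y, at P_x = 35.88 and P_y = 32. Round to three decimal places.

0.231

At P_x = 35.88 and P_y = 32: Q_x = 1207.18.
∂Q_x/∂P_y = 8.7.
ε = (∂Q_x/∂P_y)(P_y/Q_x) = 8.7 × (32/1207.18) ≈ 0.231.
Since ε > 0, contact lenses and eyeglasses are substitutes.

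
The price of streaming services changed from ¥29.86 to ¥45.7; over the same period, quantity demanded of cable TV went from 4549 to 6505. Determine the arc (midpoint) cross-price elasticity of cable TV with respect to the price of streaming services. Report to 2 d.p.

ΔQ_A = 6505 − 4549 = 1956; ΔP_B = 45.7 − 29.86 = 15.84.
Midpoints: Q̄_A = 5527.0, P̄_B = 37.78.
ε = (ΔQ_A/Q̄_A)/(ΔP_B/P̄_B) = (1956/5527.0)/(15.84/37.78) ≈ 0.84.
ε > 0: cable TV and streaming services are substitutes.

0.84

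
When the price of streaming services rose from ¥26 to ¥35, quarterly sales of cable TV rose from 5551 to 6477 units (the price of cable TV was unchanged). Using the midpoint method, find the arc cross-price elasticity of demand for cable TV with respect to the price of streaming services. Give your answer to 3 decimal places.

0.522

ΔQ_A = 6477 − 5551 = 926; ΔP_B = 35 − 26 = 9.
Midpoints: Q̄_A = 6014.0, P̄_B = 30.50.
ε = (ΔQ_A/Q̄_A)/(ΔP_B/P̄_B) = (926/6014.0)/(9/30.50) ≈ 0.522.
ε > 0: cable TV and streaming services are substitutes.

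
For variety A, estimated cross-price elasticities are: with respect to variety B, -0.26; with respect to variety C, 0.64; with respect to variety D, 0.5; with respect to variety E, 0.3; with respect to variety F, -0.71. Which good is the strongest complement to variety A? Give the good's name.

Complements have ε < 0. The most negative value is -0.71 (variety F).

variety F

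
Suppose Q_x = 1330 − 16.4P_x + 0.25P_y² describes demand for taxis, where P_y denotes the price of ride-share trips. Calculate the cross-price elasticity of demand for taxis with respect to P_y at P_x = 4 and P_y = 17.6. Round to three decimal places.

At P_x = 4 and P_y = 17.6: Q_x = 1341.84.
∂Q_x/∂P_y = 0.5P_y = 0.5(17.6) = 8.8000.
ε = (∂Q_x/∂P_y)(P_y/Q_x) = 8.8000 × (17.6/1341.84) ≈ 0.115.

0.115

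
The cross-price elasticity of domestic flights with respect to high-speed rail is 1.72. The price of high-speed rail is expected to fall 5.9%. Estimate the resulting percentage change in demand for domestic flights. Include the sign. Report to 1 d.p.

-10.1%

%ΔQ ≈ ε × %ΔP of high-speed rail = 1.72 × (-5.9%) = -10.1%.
Demand for domestic flights falls by about 10.1%.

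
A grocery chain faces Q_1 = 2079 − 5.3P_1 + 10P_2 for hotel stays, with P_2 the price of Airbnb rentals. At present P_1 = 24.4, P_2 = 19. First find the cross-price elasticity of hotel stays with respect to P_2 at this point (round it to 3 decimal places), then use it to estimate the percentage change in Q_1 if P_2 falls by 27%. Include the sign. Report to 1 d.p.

At P_1 = 24.4, P_2 = 19: Q_1 = 2139.68.
∂Q_1/∂P_2 = 10.
ε = (∂Q_1/∂P_2)(P_2/Q_1) = 10.0000 × 19/2139.68 ≈ 0.089.
%ΔQ_1 ≈ ε × %ΔP_2 = 0.089 × (-27%) = -2.4%.

-2.4%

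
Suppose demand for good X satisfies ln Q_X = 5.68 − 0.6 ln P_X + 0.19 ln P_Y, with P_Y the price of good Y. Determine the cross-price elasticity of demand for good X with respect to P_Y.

In a log-linear (constant-elasticity) demand function, the coefficient on ln P_Y is the cross-price elasticity.
ε = 0.19. Positive, so good X and good Y are substitutes.

0.19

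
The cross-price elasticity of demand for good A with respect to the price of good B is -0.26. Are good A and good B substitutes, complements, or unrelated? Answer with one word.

complements

ε = -0.26 < 0, so a higher price of good B lowers demand for good A: complements.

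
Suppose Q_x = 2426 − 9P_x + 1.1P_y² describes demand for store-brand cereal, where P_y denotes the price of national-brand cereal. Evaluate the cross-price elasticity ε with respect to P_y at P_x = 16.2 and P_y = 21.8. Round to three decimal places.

At P_x = 16.2 and P_y = 21.8: Q_x = 2802.964.
∂Q_x/∂P_y = 2.2P_y = 2.2(21.8) = 47.9600.
ε = (∂Q_x/∂P_y)(P_y/Q_x) = 47.9600 × (21.8/2802.964) ≈ 0.373.
ε > 0: substitutes.

0.373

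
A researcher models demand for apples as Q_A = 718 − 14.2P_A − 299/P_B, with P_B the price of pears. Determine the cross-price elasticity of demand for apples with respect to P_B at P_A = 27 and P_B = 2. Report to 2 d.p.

0.81

At P_A = 27 and P_B = 2: Q_A = 185.1.
∂Q_A/∂P_B = 299/P_B² = 74.7500.
ε = (∂Q_A/∂P_B)(P_B/Q_A) = 74.7500 × (2/185.1) ≈ 0.81.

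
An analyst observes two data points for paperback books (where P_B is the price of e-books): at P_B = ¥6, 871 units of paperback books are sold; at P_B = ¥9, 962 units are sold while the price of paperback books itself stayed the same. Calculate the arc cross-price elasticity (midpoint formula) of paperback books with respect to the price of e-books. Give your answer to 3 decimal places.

ΔQ_A = 962 − 871 = 91; ΔP_B = 9 − 6 = 3.
Midpoints: Q̄_A = 916.5, P̄_B = 7.50.
ε = (ΔQ_A/Q̄_A)/(ΔP_B/P̄_B) = (91/916.5)/(3/7.50) ≈ 0.248.

0.248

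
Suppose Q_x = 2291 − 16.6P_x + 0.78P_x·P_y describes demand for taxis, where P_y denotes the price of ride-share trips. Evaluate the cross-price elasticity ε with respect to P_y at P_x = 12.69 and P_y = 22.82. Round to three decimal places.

At P_x = 12.69 and P_y = 22.82: Q_x = 2306.223.
∂Q_x/∂P_y = 0.78P_x = 0.78(12.69) = 9.8982.
ε = (∂Q_x/∂P_y)(P_y/Q_x) = 9.8982 × (22.82/2306.223) ≈ 0.098.

0.098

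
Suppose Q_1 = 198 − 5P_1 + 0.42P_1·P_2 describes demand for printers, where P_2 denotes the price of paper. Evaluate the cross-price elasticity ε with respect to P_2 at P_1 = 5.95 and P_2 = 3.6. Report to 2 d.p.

0.05

At P_1 = 5.95 and P_2 = 3.6: Q_1 = 177.246.
∂Q_1/∂P_2 = 0.42P_1 = 0.42(5.95) = 2.4990.
ε = (∂Q_1/∂P_2)(P_2/Q_1) = 2.4990 × (3.6/177.246) ≈ 0.05.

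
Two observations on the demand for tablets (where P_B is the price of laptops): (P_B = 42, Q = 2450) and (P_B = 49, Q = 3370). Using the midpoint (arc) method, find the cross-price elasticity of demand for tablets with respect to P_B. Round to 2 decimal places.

ΔQ_A = 3370 − 2450 = 920; ΔP_B = 49 − 42 = 7.
Midpoints: Q̄_A = 2910.0, P̄_B = 45.50.
ε = (ΔQ_A/Q̄_A)/(ΔP_B/P̄_B) = (920/2910.0)/(7/45.50) ≈ 2.05.
ε > 0: tablets and laptops are substitutes.

2.05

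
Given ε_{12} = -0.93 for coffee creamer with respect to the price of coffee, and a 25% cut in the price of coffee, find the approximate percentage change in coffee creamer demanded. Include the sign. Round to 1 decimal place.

%ΔQ ≈ ε × %ΔP of coffee = -0.93 × (-25%) = 23.3%.
Demand for coffee creamer rises by about 23.3%.

23.3%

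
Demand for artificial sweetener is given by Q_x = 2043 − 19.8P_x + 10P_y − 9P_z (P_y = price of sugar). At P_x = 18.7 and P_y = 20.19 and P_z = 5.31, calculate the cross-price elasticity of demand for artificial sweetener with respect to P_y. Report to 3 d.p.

0.111

At P_x = 18.7 and P_y = 20.19 and P_z = 5.31: Q_x = 1826.85.
∂Q_x/∂P_y = 10.
ε = (∂Q_x/∂P_y)(P_y/Q_x) = 10 × (20.19/1826.85) ≈ 0.111.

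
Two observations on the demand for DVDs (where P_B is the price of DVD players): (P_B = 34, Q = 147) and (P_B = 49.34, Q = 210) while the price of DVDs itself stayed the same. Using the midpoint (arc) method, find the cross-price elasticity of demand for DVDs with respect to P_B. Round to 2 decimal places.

0.96

ΔQ_A = 210 − 147 = 63; ΔP_B = 49.34 − 34 = 15.34.
Midpoints: Q̄_A = 178.5, P̄_B = 41.67.
ε = (ΔQ_A/Q̄_A)/(ΔP_B/P̄_B) = (63/178.5)/(15.34/41.67) ≈ 0.96.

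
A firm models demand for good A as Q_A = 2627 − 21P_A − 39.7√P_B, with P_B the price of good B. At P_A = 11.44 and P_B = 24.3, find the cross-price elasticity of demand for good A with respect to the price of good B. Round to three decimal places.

-0.045

At P_A = 11.44 and P_B = 24.3: Q_A = 2191.059.
∂Q_A/∂P_B = -39.7/(2√P_B) = -39.7/(2√24.3) = -4.0268.
ε = (∂Q_A/∂P_B)(P_B/Q_A) = -4.0268 × (24.3/2191.059) ≈ -0.045.
ε < 0: complements.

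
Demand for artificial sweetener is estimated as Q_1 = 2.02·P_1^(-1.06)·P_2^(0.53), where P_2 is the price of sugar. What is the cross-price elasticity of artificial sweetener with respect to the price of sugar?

In a log-linear (constant-elasticity) demand function, the coefficient on the exponent of P_2 is the cross-price elasticity.
ε = 0.53. Positive, so artificial sweetener and sugar are substitutes.

0.53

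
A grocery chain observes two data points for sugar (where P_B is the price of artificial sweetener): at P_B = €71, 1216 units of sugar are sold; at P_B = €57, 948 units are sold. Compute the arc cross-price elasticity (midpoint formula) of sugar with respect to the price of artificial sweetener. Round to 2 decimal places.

ΔQ_A = 948 − 1216 = -268; ΔP_B = 57 − 71 = -14.
Midpoints: Q̄_A = 1082.0, P̄_B = 64.00.
ε = (ΔQ_A/Q̄_A)/(ΔP_B/P̄_B) = (-268/1082.0)/(-14/64.00) ≈ 1.13.

1.13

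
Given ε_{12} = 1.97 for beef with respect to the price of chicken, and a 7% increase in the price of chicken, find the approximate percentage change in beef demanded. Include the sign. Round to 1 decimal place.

%ΔQ ≈ ε × %ΔP of chicken = 1.97 × (7%) = 13.8%.

13.8%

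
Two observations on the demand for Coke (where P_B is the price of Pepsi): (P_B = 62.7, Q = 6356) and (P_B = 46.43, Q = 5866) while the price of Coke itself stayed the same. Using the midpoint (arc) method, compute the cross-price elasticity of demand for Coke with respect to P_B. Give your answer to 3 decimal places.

ΔQ_A = 5866 − 6356 = -490; ΔP_B = 46.43 − 62.7 = -16.27.
Midpoints: Q̄_A = 6111.0, P̄_B = 54.56.
ε = (ΔQ_A/Q̄_A)/(ΔP_B/P̄_B) = (-490/6111.0)/(-16.27/54.56) ≈ 0.269.
ε > 0: Coke and Pepsi are substitutes.

0.269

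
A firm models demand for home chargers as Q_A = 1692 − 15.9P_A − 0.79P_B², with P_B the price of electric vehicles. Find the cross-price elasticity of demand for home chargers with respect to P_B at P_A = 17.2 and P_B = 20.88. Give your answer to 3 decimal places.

-0.641

At P_A = 17.2 and P_B = 20.88: Q_A = 1074.100.
∂Q_A/∂P_B = -1.58P_B = -1.58(20.88) = -32.9904.
ε = (∂Q_A/∂P_B)(P_B/Q_A) = -32.9904 × (20.88/1074.100) ≈ -0.641.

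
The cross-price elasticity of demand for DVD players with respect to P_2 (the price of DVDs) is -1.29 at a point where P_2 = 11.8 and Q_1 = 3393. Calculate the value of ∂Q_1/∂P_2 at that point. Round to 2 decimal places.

-370.93

ε = (∂Q_1/∂P_2)·(P_2/Q_1) ⇒ ∂Q_1/∂P_2 = ε·Q_1/P_2 = -1.29 × 3393/11.8 ≈ -370.93.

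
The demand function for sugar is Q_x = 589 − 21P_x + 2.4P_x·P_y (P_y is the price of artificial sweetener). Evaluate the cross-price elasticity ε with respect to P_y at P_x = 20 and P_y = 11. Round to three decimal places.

0.758

At P_x = 20 and P_y = 11: Q_x = 697.
∂Q_x/∂P_y = 2.4P_x = 2.4(20) = 48.0000.
ε = (∂Q_x/∂P_y)(P_y/Q_x) = 48.0000 × (11/697) ≈ 0.758.
ε > 0: substitutes.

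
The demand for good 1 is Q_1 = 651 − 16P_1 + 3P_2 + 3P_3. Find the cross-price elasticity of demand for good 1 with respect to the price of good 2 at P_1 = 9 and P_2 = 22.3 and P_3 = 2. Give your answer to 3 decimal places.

0.115

At P_1 = 9 and P_2 = 22.3 and P_3 = 2: Q_1 = 579.9.
∂Q_1/∂P_2 = 3.
ε = (∂Q_1/∂P_2)(P_2/Q_1) = 3 × (22.3/579.9) ≈ 0.115.
Since ε > 0, good 1 and good 2 are substitutes.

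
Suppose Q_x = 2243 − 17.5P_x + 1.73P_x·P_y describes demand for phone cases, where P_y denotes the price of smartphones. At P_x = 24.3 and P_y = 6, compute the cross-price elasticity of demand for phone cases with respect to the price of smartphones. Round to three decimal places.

0.122

At P_x = 24.3 and P_y = 6: Q_x = 2069.984.
∂Q_x/∂P_y = 1.73P_x = 1.73(24.3) = 42.0390.
ε = (∂Q_x/∂P_y)(P_y/Q_x) = 42.0390 × (6/2069.984) ≈ 0.122.
ε > 0: substitutes.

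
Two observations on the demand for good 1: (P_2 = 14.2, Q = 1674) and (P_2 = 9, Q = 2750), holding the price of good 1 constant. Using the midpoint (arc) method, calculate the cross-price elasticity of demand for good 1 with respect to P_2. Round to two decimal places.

-1.09

ΔQ_1 = 2750 − 1674 = 1076; ΔP_2 = 9 − 14.2 = -5.2.
Midpoints: Q̄_1 = 2212.0, P̄_2 = 11.60.
ε = (ΔQ_1/Q̄_1)/(ΔP_2/P̄_2) = (1076/2212.0)/(-5.2/11.60) ≈ -1.09.
ε < 0: good 1 and good 2 are complements.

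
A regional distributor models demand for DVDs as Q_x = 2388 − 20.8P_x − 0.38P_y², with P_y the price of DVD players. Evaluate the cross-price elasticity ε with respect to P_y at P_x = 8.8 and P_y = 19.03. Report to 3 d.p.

At P_x = 8.8 and P_y = 19.03: Q_x = 2067.346.
∂Q_x/∂P_y = -0.76P_y = -0.76(19.03) = -14.4628.
ε = (∂Q_x/∂P_y)(P_y/Q_x) = -14.4628 × (19.03/2067.346) ≈ -0.133.
ε < 0: complements.

-0.133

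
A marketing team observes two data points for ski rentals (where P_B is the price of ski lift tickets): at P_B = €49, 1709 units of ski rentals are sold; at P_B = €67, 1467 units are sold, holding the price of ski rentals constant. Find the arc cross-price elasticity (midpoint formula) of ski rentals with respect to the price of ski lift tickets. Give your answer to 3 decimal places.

-0.491

ΔQ_A = 1467 − 1709 = -242; ΔP_B = 67 − 49 = 18.
Midpoints: Q̄_A = 1588.0, P̄_B = 58.00.
ε = (ΔQ_A/Q̄_A)/(ΔP_B/P̄_B) = (-242/1588.0)/(18/58.00) ≈ -0.491.
ε < 0: ski rentals and ski lift tickets are complements.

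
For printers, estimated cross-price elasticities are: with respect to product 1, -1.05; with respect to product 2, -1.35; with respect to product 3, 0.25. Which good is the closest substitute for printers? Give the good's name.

Substitutes have ε > 0. Among the positive values, 0.25 (product 3) is largest.

product 3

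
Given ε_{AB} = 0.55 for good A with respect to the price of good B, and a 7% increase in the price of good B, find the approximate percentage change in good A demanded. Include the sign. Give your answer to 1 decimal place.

%ΔQ ≈ ε × %ΔP of good B = 0.55 × (7%) = 3.9%.
Demand for good A rises by about 3.9%.

3.9%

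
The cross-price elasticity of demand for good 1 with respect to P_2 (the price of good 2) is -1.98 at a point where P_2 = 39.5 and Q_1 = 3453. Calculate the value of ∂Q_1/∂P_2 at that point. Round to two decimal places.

-173.09

ε = (∂Q_1/∂P_2)·(P_2/Q_1) ⇒ ∂Q_1/∂P_2 = ε·Q_1/P_2 = -1.98 × 3453/39.5 ≈ -173.09.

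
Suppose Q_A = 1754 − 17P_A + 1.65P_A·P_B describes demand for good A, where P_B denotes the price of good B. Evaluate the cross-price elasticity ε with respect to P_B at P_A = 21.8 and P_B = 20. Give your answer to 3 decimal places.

0.342

At P_A = 21.8 and P_B = 20: Q_A = 2102.8.
∂Q_A/∂P_B = 1.65P_A = 1.65(21.8) = 35.9700.
ε = (∂Q_A/∂P_B)(P_B/Q_A) = 35.9700 × (20/2102.8) ≈ 0.342.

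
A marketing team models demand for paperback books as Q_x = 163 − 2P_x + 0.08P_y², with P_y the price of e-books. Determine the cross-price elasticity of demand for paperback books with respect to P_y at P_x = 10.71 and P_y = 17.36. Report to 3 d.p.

0.291

At P_x = 10.71 and P_y = 17.36: Q_x = 165.690.
∂Q_x/∂P_y = 0.16P_y = 0.16(17.36) = 2.7776.
ε = (∂Q_x/∂P_y)(P_y/Q_x) = 2.7776 × (17.36/165.690) ≈ 0.291.
ε > 0: substitutes.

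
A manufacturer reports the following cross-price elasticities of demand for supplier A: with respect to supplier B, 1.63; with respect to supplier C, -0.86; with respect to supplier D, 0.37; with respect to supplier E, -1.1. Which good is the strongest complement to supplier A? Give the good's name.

supplier E

Complements have ε < 0. The most negative value is -1.1 (supplier E).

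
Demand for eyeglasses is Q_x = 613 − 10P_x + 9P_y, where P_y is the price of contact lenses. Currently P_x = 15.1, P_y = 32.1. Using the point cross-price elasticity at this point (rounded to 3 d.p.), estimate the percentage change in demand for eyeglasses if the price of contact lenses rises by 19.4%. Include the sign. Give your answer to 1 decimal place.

At P_x = 15.1, P_y = 32.1: Q_x = 750.9.
∂Q_x/∂P_y = 9.
ε = (∂Q_x/∂P_y)(P_y/Q_x) = 9.0000 × 32.1/750.9 ≈ 0.385.
%ΔQ_x ≈ ε × %ΔP_y = 0.385 × (19.4%) = 7.5%.

7.5%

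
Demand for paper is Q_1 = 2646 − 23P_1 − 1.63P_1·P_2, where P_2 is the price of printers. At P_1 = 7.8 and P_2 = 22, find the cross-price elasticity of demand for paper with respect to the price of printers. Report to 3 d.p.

-0.128

At P_1 = 7.8 and P_2 = 22: Q_1 = 2186.892.
∂Q_1/∂P_2 = -1.63P_1 = -1.63(7.8) = -12.7140.
ε = (∂Q_1/∂P_2)(P_2/Q_1) = -12.7140 × (22/2186.892) ≈ -0.128.
ε < 0: complements.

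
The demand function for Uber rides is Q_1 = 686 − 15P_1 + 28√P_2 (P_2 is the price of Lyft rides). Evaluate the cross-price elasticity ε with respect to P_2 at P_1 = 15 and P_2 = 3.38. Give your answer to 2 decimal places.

0.05

At P_1 = 15 and P_2 = 3.38: Q_1 = 512.477.
∂Q_1/∂P_2 = 28/(2√P_2) = 28/(2√3.38) = 7.6150.
ε = (∂Q_1/∂P_2)(P_2/Q_1) = 7.6150 × (3.38/512.477) ≈ 0.05.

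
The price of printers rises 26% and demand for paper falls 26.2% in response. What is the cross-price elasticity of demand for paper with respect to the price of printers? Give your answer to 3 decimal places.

ε = (%ΔQ of paper) / (%ΔP of printers) = (-26.2%) / (26%) ≈ -1.008.

-1.008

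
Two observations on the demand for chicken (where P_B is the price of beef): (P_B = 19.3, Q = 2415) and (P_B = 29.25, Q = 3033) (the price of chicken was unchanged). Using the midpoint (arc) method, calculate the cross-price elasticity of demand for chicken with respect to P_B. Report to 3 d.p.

0.553

ΔQ_A = 3033 − 2415 = 618; ΔP_B = 29.25 − 19.3 = 9.95.
Midpoints: Q̄_A = 2724.0, P̄_B = 24.27.
ε = (ΔQ_A/Q̄_A)/(ΔP_B/P̄_B) = (618/2724.0)/(9.95/24.27) ≈ 0.553.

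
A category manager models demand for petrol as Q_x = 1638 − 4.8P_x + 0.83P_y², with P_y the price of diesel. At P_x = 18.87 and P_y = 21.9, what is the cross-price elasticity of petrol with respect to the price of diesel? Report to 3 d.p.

At P_x = 18.87 and P_y = 21.9: Q_x = 1945.500.
∂Q_x/∂P_y = 1.66P_y = 1.66(21.9) = 36.3540.
ε = (∂Q_x/∂P_y)(P_y/Q_x) = 36.3540 × (21.9/1945.500) ≈ 0.409.

0.409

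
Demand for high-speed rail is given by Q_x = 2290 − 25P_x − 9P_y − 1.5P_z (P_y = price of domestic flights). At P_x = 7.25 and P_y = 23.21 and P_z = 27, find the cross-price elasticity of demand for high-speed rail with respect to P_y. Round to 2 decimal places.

At P_x = 7.25 and P_y = 23.21 and P_z = 27: Q_x = 1859.36.
∂Q_x/∂P_y = -9.
ε = (∂Q_x/∂P_y)(P_y/Q_x) = -9 × (23.21/1859.36) ≈ -0.11.
Since ε < 0, high-speed rail and domestic flights are complements.

-0.11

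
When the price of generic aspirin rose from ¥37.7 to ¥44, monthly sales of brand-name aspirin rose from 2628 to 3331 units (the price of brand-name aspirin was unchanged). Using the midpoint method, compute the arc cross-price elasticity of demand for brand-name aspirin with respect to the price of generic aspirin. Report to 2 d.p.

1.53

ΔQ_A = 3331 − 2628 = 703; ΔP_B = 44 − 37.7 = 6.3.
Midpoints: Q̄_A = 2979.5, P̄_B = 40.85.
ε = (ΔQ_A/Q̄_A)/(ΔP_B/P̄_B) = (703/2979.5)/(6.3/40.85) ≈ 1.53.
ε > 0: brand-name aspirin and generic aspirin are substitutes.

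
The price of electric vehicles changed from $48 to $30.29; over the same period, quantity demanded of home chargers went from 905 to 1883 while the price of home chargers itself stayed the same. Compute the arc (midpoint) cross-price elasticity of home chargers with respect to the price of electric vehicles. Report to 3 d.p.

-1.551

ΔQ_A = 1883 − 905 = 978; ΔP_B = 30.29 − 48 = -17.71.
Midpoints: Q̄_A = 1394.0, P̄_B = 39.14.
ε = (ΔQ_A/Q̄_A)/(ΔP_B/P̄_B) = (978/1394.0)/(-17.71/39.14) ≈ -1.551.
ε < 0: home chargers and electric vehicles are complements.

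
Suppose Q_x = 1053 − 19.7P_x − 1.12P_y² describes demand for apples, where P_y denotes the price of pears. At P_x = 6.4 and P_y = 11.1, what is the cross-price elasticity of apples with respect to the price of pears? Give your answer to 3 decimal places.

At P_x = 6.4 and P_y = 11.1: Q_x = 788.925.
∂Q_x/∂P_y = -2.24P_y = -2.24(11.1) = -24.8640.
ε = (∂Q_x/∂P_y)(P_y/Q_x) = -24.8640 × (11.1/788.925) ≈ -0.350.

-0.350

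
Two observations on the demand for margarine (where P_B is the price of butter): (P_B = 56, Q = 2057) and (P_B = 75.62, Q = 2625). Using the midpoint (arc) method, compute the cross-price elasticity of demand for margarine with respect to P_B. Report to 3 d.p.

0.814

ΔQ_A = 2625 − 2057 = 568; ΔP_B = 75.62 − 56 = 19.62.
Midpoints: Q̄_A = 2341.0, P̄_B = 65.81.
ε = (ΔQ_A/Q̄_A)/(ΔP_B/P̄_B) = (568/2341.0)/(19.62/65.81) ≈ 0.814.
ε > 0: margarine and butter are substitutes.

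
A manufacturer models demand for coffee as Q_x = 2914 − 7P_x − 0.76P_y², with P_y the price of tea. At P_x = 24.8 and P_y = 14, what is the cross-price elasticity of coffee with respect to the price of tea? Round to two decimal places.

At P_x = 24.8 and P_y = 14: Q_x = 2591.44.
∂Q_x/∂P_y = -1.52P_y = -1.52(14) = -21.2800.
ε = (∂Q_x/∂P_y)(P_y/Q_x) = -21.2800 × (14/2591.44) ≈ -0.11.

-0.11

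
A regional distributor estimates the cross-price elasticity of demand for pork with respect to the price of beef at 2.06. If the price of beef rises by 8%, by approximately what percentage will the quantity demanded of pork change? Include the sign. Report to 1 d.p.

16.5%

%ΔQ ≈ ε × %ΔP of beef = 2.06 × (8%) = 16.5%.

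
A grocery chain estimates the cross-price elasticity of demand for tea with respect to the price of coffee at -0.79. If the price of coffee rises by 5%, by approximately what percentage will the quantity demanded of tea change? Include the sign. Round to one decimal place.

-4.0%

%ΔQ ≈ ε × %ΔP of coffee = -0.79 × (5%) = -4.0%.
Demand for tea falls by about 4.0%.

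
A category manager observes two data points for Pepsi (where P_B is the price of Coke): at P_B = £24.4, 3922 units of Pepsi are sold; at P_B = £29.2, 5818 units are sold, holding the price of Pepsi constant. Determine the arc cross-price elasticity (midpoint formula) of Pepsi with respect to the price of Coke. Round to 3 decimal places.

2.174

ΔQ_A = 5818 − 3922 = 1896; ΔP_B = 29.2 − 24.4 = 4.8.
Midpoints: Q̄_A = 4870.0, P̄_B = 26.80.
ε = (ΔQ_A/Q̄_A)/(ΔP_B/P̄_B) = (1896/4870.0)/(4.8/26.80) ≈ 2.174.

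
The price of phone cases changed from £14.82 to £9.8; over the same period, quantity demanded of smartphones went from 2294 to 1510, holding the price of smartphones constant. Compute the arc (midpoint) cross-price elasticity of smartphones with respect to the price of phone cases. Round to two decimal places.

1.01

ΔQ_A = 1510 − 2294 = -784; ΔP_B = 9.8 − 14.82 = -5.02.
Midpoints: Q̄_A = 1902.0, P̄_B = 12.31.
ε = (ΔQ_A/Q̄_A)/(ΔP_B/P̄_B) = (-784/1902.0)/(-5.02/12.31) ≈ 1.01.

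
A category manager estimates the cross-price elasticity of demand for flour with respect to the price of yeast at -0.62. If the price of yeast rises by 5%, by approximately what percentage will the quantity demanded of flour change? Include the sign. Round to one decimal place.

%ΔQ ≈ ε × %ΔP of yeast = -0.62 × (5%) = -3.1%.

-3.1%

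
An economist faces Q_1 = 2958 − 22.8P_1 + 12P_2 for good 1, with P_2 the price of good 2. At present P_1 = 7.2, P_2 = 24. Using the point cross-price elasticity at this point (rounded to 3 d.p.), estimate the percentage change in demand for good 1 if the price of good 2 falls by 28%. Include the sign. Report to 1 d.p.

At P_1 = 7.2, P_2 = 24: Q_1 = 3081.84.
∂Q_1/∂P_2 = 12.
ε = (∂Q_1/∂P_2)(P_2/Q_1) = 12.0000 × 24/3081.84 ≈ 0.093.
%ΔQ_1 ≈ ε × %ΔP_2 = 0.093 × (-28%) = -2.6%.

-2.6%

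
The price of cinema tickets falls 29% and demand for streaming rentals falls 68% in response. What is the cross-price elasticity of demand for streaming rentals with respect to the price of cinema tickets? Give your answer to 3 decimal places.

2.345

ε = (%ΔQ of streaming rentals) / (%ΔP of cinema tickets) = (-68%) / (-29%) ≈ 2.345.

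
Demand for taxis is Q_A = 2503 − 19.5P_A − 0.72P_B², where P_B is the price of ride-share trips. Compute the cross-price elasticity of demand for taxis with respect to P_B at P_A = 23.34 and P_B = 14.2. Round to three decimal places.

At P_A = 23.34 and P_B = 14.2: Q_A = 1902.689.
∂Q_A/∂P_B = -1.44P_B = -1.44(14.2) = -20.4480.
ε = (∂Q_A/∂P_B)(P_B/Q_A) = -20.4480 × (14.2/1902.689) ≈ -0.153.
ε < 0: complements.

-0.153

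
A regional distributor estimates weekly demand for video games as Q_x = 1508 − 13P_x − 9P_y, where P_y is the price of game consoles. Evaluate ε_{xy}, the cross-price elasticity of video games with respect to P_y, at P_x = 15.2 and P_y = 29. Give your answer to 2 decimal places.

-0.25

At P_x = 15.2 and P_y = 29: Q_x = 1049.4.
∂Q_x/∂P_y = -9.
ε = (∂Q_x/∂P_y)(P_y/Q_x) = -9 × (29/1049.4) ≈ -0.25.
Since ε < 0, video games and game consoles are complements.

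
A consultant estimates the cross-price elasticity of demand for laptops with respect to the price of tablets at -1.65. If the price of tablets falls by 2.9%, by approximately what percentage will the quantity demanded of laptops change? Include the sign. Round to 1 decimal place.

%ΔQ ≈ ε × %ΔP of tablets = -1.65 × (-2.9%) = 4.8%.
Demand for laptops rises by about 4.8%.

4.8%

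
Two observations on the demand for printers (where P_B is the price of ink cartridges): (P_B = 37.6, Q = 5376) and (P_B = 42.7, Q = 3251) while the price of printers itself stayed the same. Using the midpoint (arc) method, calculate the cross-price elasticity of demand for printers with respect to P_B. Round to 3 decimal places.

-3.878

ΔQ_A = 3251 − 5376 = -2125; ΔP_B = 42.7 − 37.6 = 5.1.
Midpoints: Q̄_A = 4313.5, P̄_B = 40.15.
ε = (ΔQ_A/Q̄_A)/(ΔP_B/P̄_B) = (-2125/4313.5)/(5.1/40.15) ≈ -3.878.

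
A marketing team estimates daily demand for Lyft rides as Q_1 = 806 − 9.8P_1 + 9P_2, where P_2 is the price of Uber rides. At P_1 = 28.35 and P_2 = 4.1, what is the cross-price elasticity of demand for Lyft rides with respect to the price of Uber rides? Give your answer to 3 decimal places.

0.065

At P_1 = 28.35 and P_2 = 4.1: Q_1 = 565.07.
∂Q_1/∂P_2 = 9.
ε = (∂Q_1/∂P_2)(P_2/Q_1) = 9 × (4.1/565.07) ≈ 0.065.
Since ε > 0, Lyft rides and Uber rides are substitutes.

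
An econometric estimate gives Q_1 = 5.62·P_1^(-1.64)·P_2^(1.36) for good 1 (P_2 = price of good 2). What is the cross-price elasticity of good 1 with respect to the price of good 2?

In a log-linear (constant-elasticity) demand function, the coefficient on the exponent of P_2 is the cross-price elasticity.
ε = 1.36. Positive, so good 1 and good 2 are substitutes.

1.36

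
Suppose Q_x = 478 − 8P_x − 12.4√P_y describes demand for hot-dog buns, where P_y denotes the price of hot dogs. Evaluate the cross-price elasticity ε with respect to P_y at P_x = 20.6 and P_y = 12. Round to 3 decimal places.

-0.079

At P_x = 20.6 and P_y = 12: Q_x = 270.245.
∂Q_x/∂P_y = -12.4/(2√P_y) = -12.4/(2√12) = -1.7898.
ε = (∂Q_x/∂P_y)(P_y/Q_x) = -1.7898 × (12/270.245) ≈ -0.079.
ε < 0: complements.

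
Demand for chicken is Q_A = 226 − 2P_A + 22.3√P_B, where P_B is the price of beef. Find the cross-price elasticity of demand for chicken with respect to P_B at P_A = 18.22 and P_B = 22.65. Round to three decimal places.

At P_A = 18.22 and P_B = 22.65: Q_A = 295.690.
∂Q_A/∂P_B = 22.3/(2√P_B) = 22.3/(2√22.65) = 2.3428.
ε = (∂Q_A/∂P_B)(P_B/Q_A) = 2.3428 × (22.65/295.690) ≈ 0.179.
ε > 0: substitutes.

0.179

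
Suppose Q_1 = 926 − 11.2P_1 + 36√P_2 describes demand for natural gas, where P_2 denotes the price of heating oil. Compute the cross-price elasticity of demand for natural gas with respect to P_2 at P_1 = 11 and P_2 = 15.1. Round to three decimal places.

At P_1 = 11 and P_2 = 15.1: Q_1 = 942.691.
∂Q_1/∂P_2 = 36/(2√P_2) = 36/(2√15.1) = 4.6322.
ε = (∂Q_1/∂P_2)(P_2/Q_1) = 4.6322 × (15.1/942.691) ≈ 0.074.
ε > 0: substitutes.

0.074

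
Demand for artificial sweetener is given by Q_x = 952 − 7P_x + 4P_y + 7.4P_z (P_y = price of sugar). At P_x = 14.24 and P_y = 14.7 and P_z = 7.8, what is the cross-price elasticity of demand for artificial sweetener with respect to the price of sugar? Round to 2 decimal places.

At P_x = 14.24 and P_y = 14.7 and P_z = 7.8: Q_x = 968.84.
∂Q_x/∂P_y = 4.
ε = (∂Q_x/∂P_y)(P_y/Q_x) = 4 × (14.7/968.84) ≈ 0.06.
Since ε > 0, artificial sweetener and sugar are substitutes.

0.06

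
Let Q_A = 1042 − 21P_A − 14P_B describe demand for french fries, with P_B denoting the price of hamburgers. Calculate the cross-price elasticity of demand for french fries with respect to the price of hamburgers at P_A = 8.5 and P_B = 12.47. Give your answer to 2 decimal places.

At P_A = 8.5 and P_B = 12.47: Q_A = 688.92.
∂Q_A/∂P_B = -14.
ε = (∂Q_A/∂P_B)(P_B/Q_A) = -14 × (12.47/688.92) ≈ -0.25.
Since ε < 0, french fries and hamburgers are complements.

-0.25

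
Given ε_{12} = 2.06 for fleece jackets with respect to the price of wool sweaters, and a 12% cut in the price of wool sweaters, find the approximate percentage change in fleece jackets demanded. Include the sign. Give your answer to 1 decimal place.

%ΔQ ≈ ε × %ΔP of wool sweaters = 2.06 × (-12%) = -24.7%.

-24.7%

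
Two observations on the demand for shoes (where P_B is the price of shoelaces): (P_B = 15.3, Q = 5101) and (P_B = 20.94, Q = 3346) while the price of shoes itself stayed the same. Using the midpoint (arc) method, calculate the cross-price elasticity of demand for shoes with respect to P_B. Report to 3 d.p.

-1.335

ΔQ_A = 3346 − 5101 = -1755; ΔP_B = 20.94 − 15.3 = 5.64.
Midpoints: Q̄_A = 4223.5, P̄_B = 18.12.
ε = (ΔQ_A/Q̄_A)/(ΔP_B/P̄_B) = (-1755/4223.5)/(5.64/18.12) ≈ -1.335.
ε < 0: shoes and shoelaces are complements.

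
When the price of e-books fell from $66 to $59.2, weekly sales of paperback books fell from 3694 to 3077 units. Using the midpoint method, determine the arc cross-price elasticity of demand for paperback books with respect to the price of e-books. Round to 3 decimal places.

ΔQ_A = 3077 − 3694 = -617; ΔP_B = 59.2 − 66 = -6.8.
Midpoints: Q̄_A = 3385.5, P̄_B = 62.60.
ε = (ΔQ_A/Q̄_A)/(ΔP_B/P̄_B) = (-617/3385.5)/(-6.8/62.60) ≈ 1.678.

1.678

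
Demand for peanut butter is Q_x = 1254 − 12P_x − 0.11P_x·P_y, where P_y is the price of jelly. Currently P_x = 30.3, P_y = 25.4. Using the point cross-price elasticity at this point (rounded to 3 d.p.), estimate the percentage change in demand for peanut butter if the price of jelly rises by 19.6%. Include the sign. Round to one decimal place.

At P_x = 30.3, P_y = 25.4: Q_x = 805.742.
∂Q_x/∂P_y = -0.11P_x = -3.3330.
ε = (∂Q_x/∂P_y)(P_y/Q_x) = -3.3330 × 25.4/805.742 ≈ -0.105.
%ΔQ_x ≈ ε × %ΔP_y = -0.105 × (19.6%) = -2.1%.

-2.1%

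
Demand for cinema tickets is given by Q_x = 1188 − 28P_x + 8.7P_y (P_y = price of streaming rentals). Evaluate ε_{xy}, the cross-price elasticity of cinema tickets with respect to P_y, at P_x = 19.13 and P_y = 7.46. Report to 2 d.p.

0.09

At P_x = 19.13 and P_y = 7.46: Q_x = 717.262.
∂Q_x/∂P_y = 8.7.
ε = (∂Q_x/∂P_y)(P_y/Q_x) = 8.7 × (7.46/717.262) ≈ 0.09.
Since ε > 0, cinema tickets and streaming rentals are substitutes.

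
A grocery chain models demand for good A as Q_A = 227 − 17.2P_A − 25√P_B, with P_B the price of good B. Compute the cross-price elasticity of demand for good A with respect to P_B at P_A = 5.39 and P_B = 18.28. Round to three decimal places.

At P_A = 5.39 and P_B = 18.28: Q_A = 27.404.
∂Q_A/∂P_B = -25/(2√P_B) = -25/(2√18.28) = -2.9236.
ε = (∂Q_A/∂P_B)(P_B/Q_A) = -2.9236 × (18.28/27.404) ≈ -1.950.
ε < 0: complements.

-1.950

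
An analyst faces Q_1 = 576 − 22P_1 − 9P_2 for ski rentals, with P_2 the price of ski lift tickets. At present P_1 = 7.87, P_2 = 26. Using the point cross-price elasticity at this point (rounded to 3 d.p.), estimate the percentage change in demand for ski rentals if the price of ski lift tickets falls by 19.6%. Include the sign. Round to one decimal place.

At P_1 = 7.87, P_2 = 26: Q_1 = 168.86.
∂Q_1/∂P_2 = -9.
ε = (∂Q_1/∂P_2)(P_2/Q_1) = -9.0000 × 26/168.86 ≈ -1.386.
%ΔQ_1 ≈ ε × %ΔP_2 = -1.386 × (-19.6%) = 27.2%.

27.2%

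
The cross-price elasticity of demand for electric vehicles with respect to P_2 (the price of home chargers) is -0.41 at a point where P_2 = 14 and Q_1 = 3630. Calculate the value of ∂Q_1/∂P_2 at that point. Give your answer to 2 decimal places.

-106.31

ε = (∂Q_1/∂P_2)·(P_2/Q_1) ⇒ ∂Q_1/∂P_2 = ε·Q_1/P_2 = -0.41 × 3630/14 ≈ -106.31.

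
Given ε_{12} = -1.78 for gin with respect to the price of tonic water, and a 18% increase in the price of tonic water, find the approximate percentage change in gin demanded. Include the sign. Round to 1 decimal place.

-32.0%

%ΔQ ≈ ε × %ΔP of tonic water = -1.78 × (18%) = -32.0%.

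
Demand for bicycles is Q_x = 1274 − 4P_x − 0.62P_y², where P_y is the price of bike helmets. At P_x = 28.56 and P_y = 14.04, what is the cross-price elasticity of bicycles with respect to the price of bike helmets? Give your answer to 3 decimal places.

-0.236

At P_x = 28.56 and P_y = 14.04: Q_x = 1037.545.
∂Q_x/∂P_y = -1.24P_y = -1.24(14.04) = -17.4096.
ε = (∂Q_x/∂P_y)(P_y/Q_x) = -17.4096 × (14.04/1037.545) ≈ -0.236.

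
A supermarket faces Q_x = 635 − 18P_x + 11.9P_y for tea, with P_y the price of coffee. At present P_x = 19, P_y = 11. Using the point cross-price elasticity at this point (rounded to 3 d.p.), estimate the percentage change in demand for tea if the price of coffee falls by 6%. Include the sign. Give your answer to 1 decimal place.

-1.9%

At P_x = 19, P_y = 11: Q_x = 423.9.
∂Q_x/∂P_y = 11.9.
ε = (∂Q_x/∂P_y)(P_y/Q_x) = 11.9000 × 11/423.9 ≈ 0.309.
%ΔQ_x ≈ ε × %ΔP_y = 0.309 × (-6%) = -1.9%.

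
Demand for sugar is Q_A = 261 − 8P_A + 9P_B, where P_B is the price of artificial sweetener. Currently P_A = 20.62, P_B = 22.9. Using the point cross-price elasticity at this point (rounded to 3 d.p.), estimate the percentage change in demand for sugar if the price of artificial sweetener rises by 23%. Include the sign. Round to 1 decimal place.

15.7%

At P_A = 20.62, P_B = 22.9: Q_A = 302.14.
∂Q_A/∂P_B = 9.
ε = (∂Q_A/∂P_B)(P_B/Q_A) = 9.0000 × 22.9/302.14 ≈ 0.682.
%ΔQ_A ≈ ε × %ΔP_B = 0.682 × (23%) = 15.7%.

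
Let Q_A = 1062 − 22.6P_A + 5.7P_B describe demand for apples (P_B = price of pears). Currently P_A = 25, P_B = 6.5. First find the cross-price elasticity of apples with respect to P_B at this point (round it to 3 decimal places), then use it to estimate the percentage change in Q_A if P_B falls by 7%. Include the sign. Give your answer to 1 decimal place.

At P_A = 25, P_B = 6.5: Q_A = 534.05.
∂Q_A/∂P_B = 5.7.
ε = (∂Q_A/∂P_B)(P_B/Q_A) = 5.7000 × 6.5/534.05 ≈ 0.069.
%ΔQ_A ≈ ε × %ΔP_B = 0.069 × (-7%) = -0.5%.

-0.5%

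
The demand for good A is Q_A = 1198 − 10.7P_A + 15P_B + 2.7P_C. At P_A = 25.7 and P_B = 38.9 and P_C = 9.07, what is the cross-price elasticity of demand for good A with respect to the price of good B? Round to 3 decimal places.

At P_A = 25.7 and P_B = 38.9 and P_C = 9.07: Q_A = 1530.999.
∂Q_A/∂P_B = 15.
ε = (∂Q_A/∂P_B)(P_B/Q_A) = 15 × (38.9/1530.999) ≈ 0.381.
Since ε > 0, good A and good B are substitutes.

0.381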